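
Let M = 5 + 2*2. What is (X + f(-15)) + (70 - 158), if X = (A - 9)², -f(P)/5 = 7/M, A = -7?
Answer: 1477/9 ≈ 164.11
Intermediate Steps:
M = 9 (M = 5 + 4 = 9)
f(P) = -35/9
X = 256 (X = (-7 - 9)² = (-16)² = 256)
(X + f(-15)) + (70 - 158) = (256 - 35/9) + (70 - 158) = 2269/9 - 88 = 1477/9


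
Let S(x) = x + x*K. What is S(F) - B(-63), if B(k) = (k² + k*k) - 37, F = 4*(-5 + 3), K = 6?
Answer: -7957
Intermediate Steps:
F = -8 (F = 4*(-2) = -8)
B(k) = -37 + 2*k² (B(k) = (k² + k²) - 37 = 2*k² - 37 = -37 + 2*k²)
S(x) = 7*x (S(x) = x + x*6 = x + 6*x = 7*x)
S(F) - B(-63) = 7*(-8) - (-37 + 2*(-63)²) = -56 - (-37 + 2*3969) = -56 - (-37 + 7938) = -56 - 1*7901 = -56 - 7901 = -7957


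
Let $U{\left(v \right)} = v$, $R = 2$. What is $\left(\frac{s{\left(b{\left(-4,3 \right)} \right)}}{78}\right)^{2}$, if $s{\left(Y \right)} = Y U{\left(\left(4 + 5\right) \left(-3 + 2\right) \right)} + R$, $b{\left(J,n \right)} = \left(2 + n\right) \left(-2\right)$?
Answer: $\frac{2116}{1521} \approx 1.3912$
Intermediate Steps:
$b{\left(J,n \right)} = -4 - 2 n$
$s{\left(Y \right)} = 2 - 9 Y$ ($s{\left(Y \right)} = Y \left(4 + 5\right) \left(-3 + 2\right) + 2 = Y 9 \left(-1\right) + 2 = Y \left(-9\right) + 2 = - 9 Y + 2 = 2 - 9 Y$)
$\left(\frac{s{\left(b{\left(-4,3 \right)} \right)}}{78}\right)^{2} = \left(\frac{2 - 9 \left(-4 - 6\right)}{78}\right)^{2} = \left(\left(2 - 9 \left(-4 - 6\right)\right) \frac{1}{78}\right)^{2} = \left(\left(2 - -90\right) \frac{1}{78}\right)^{2} = \left(\left(2 + 90\right) \frac{1}{78}\right)^{2} = \left(92 \cdot \frac{1}{78}\right)^{2} = \left(\frac{46}{39}\right)^{2} = \frac{2116}{1521}$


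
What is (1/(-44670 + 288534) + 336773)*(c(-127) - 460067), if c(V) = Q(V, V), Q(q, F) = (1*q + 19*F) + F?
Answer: -19001433851253391/121932 ≈ -1.5584e+11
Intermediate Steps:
Q(q, F) = q + 20*F (Q(q, F) = (q + 19*F) + F = q + 20*F)
c(V) = 21*V (c(V) = V + 20*V = 21*V)
(1/(-44670 + 288534) + 336773)*(c(-127) - 460067) = (1/(-44670 + 288534) + 336773)*(21*(-127) - 460067) = (1/243864 + 336773)*(-2667 - 460067) = (1/243864 + 336773)*(-462734) = (82126810873/243864)*(-462734) = -19001433851253391/121932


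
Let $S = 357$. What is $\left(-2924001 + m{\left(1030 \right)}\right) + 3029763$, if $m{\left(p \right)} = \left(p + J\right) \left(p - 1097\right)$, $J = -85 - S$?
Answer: $66366$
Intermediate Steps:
$J = -442$ ($J = -85 - 357 = -442$)
$m{\left(p \right)} = \left(-1097 + p\right) \left(-442 + p\right)$ ($m{\left(p \right)} = \left(p - 442\right) \left(p - 1097\right) = \left(-442 + p\right) \left(-1097 + p\right) = \left(-1097 + p\right) \left(-442 + p\right)$)
$\left(-2924001 + m{\left(1030 \right)}\right) + 3029763 = \left(-2924001 + \left(484874 + 1030^{2} - 1585170\right)\right) + 3029763 = \left(-2924001 + \left(484874 + 1060900 - 1585170\right)\right) + 3029763 = \left(-2924001 - 39396\right) + 3029763 = -2963397 + 3029763 = 66366$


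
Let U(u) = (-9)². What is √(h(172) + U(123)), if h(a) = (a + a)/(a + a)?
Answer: √82 ≈ 9.0554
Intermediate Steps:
h(a) = 1 (h(a) = (2*a)/((2*a)) = (2*a)*(1/(2*a)) = 1)
U(u) = 81
√(h(172) + U(123)) = √(1 + 81) = √82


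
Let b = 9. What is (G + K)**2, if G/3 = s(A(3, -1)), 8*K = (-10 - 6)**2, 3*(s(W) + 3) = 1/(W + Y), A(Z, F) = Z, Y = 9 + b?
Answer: 234256/441 ≈ 531.19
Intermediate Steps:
Y = 18 (Y = 9 + 9 = 18)
s(W) = -3 + 1/(3*(18 + W)) (s(W) = -3 + 1/(3*(W + 18)) = -3 + 1/(3*(18 + W)))
K = 32 (K = (-10 - 6)**2/8 = (1/8)*(-16)**2 = (1/8)*256 = 32)
G = -188/21 (G = 3*((-161 - 9*3)/(3*(18 + 3))) = 3*((1/3)*(-161 - 27)/21) = 3*((1/3)*(1/21)*(-188)) = 3*(-188/63) = -188/21 ≈ -8.9524)
(G + K)**2 = (-188/21 + 32)**2 = (484/21)**2 = 234256/441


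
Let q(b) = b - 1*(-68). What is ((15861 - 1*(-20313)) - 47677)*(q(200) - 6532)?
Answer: 72054792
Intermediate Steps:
q(b) = 68 + b (q(b) = b + 68 = 68 + b)
((15861 - 1*(-20313)) - 47677)*(q(200) - 6532) = ((15861 - 1*(-20313)) - 47677)*((68 + 200) - 6532) = ((15861 + 20313) - 47677)*(268 - 6532) = (36174 - 47677)*(-6264) = -11503*(-6264) = 72054792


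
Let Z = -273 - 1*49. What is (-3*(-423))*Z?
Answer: -408618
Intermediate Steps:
Z = -322 (Z = -273 - 49 = -322)
(-3*(-423))*Z = -3*(-423)*(-322) = 1269*(-322) = -408618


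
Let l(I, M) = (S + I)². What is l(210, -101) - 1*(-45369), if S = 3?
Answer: 90738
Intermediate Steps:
l(I, M) = (3 + I)²
l(210, -101) - 1*(-45369) = (3 + 210)² - 1*(-45369) = 213² + 45369 = 45369 + 45369 = 90738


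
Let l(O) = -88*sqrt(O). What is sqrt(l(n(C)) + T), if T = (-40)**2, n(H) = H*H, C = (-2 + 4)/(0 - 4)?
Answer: 2*sqrt(389) ≈ 39.446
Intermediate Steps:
C = -1/2 (C = 2/(-4) = 2*(-1/4) = -1/2 ≈ -0.50000)
n(H) = H**2
T = 1600
sqrt(l(n(C)) + T) = sqrt(-88*sqrt((-1/2)**2) + 1600) = sqrt(-88*sqrt(1/4) + 1600) = sqrt(-88*1/2 + 1600) = sqrt(-44 + 1600) = sqrt(1556) = 2*sqrt(389)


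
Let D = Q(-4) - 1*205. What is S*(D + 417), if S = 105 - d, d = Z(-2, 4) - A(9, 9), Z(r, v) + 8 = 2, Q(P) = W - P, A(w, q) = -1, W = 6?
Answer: 24420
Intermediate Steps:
Q(P) = 6 - P
Z(r, v) = -6 (Z(r, v) = -8 + 2 = -6)
D = -195 (D = (6 - 1*(-4)) - 1*205 = (6 + 4) - 205 = 10 - 205 = -195)
d = -5 (d = -6 - 1*(-1) = -6 + 1 = -5)
S = 110 (S = 105 - 1*(-5) = 105 + 5 = 110)
S*(D + 417) = 110*(-195 + 417) = 110*222 = 24420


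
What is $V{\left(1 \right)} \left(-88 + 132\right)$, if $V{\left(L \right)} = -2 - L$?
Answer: $-132$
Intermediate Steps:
$V{\left(1 \right)} \left(-88 + 132\right) = \left(-2 - 1\right) \left(-88 + 132\right) = \left(-2 - 1\right) 44 = \left(-3\right) 44 = -132$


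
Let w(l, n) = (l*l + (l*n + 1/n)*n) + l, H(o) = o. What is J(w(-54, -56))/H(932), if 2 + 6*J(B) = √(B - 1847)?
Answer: -1/2796 + I*√42082/2796 ≈ -0.00035765 + 0.073369*I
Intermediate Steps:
w(l, n) = l + l² + n*(1/n + l*n) (w(l, n) = (l² + (1/n + l*n)*n) + l = (l² + n*(1/n + l*n)) + l = l + l² + n*(1/n + l*n))
J(B) = -⅓ + √(-1847 + B)/6 (J(B) = -⅓ + √(B - 1847)/6 = -⅓ + √(-1847 + B)/6)
J(w(-54, -56))/H(932) = (-⅓ + √(-1847 + (1 - 54 + (-54)² - 54*(-56)²))/6)/932 = (-⅓ + √(-1847 + (1 - 54 + 2916 - 54*3136))/6)*(1/932) = (-⅓ + √(-1847 + (1 - 54 + 2916 - 169344))/6)*(1/932) = (-⅓ + √(-1847 - 166481)/6)*(1/932) = (-⅓ + √(-168328)/6)*(1/932) = (-⅓ + (2*I*√42082)/6)*(1/932) = (-⅓ + I*√42082/3)*(1/932) = -1/2796 + I*√42082/2796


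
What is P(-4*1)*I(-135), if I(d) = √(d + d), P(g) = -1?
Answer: -3*I*√30 ≈ -16.432*I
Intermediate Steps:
I(d) = √2*√d (I(d) = √(2*d) = √2*√d)
P(-4*1)*I(-135) = -√2*√(-135) = -√2*3*I*√15 = -3*I*√30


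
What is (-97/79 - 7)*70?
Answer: -45500/79 ≈ -575.95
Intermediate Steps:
(-97/79 - 7)*70 = -650/79*70 = -45500/79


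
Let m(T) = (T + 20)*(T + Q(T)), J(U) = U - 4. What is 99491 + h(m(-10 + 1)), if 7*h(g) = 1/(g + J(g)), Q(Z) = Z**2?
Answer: 1100370461/11060 ≈ 99491.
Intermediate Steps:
J(U) = -4 + U
m(T) = (20 + T)*(T + T**2) (m(T) = (T + 20)*(T + T**2) = (20 + T)*(T + T**2))
h(g) = 1/(7*(-4 + 2*g)) (h(g) = 1/(7*(g + (-4 + g))) = 1/(7*(-4 + 2*g)))
99491 + h(m(-10 + 1)) = 99491 + 1/(14*(-2 + (-10 + 1)*(20 + (-10 + 1)**2 + 21*(-10 + 1)))) = 99491 + 1/(14*(-2 - 9*(20 + (-9)**2 + 21*(-9)))) = 99491 + 1/(14*(-2 - 9*(20 + 81 - 189))) = 99491 + 1/(14*(-2 - 9*(-88))) = 99491 + 1/(14*(-2 + 792)) = 99491 + (1/14)/790 = 99491 + (1/14)*(1/790) = 99491 + 1/11060 = 1100370461/11060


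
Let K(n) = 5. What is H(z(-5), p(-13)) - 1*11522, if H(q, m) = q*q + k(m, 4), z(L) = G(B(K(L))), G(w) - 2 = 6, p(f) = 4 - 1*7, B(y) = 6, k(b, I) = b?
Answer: -11461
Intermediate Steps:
p(f) = -3 (p(f) = 4 - 7 = -3)
G(w) = 8 (G(w) = 2 + 6 = 8)
z(L) = 8
H(q, m) = m + q**2 (H(q, m) = q*q + m = q**2 + m = m + q**2)
H(z(-5), p(-13)) - 1*11522 = (-3 + 8**2) - 1*11522 = (-3 + 64) - 11522 = 61 - 11522 = -11461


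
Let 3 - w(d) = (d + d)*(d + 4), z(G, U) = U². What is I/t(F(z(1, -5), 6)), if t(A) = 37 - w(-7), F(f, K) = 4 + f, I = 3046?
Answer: 1523/38 ≈ 40.079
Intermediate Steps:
w(d) = 3 - 2*d*(4 + d) (w(d) = 3 - (d + d)*(d + 4) = 3 - 2*d*(4 + d))
t(A) = 76 (t(A) = 37 - (3 - 8*(-7) - 2*(-7)²) = 37 - (3 + 56 - 2*49) = 37 - (3 + 56 - 98) = 37 - 1*(-39) = 37 + 39 = 76)
I/t(F(z(1, -5), 6)) = 3046/76 = 3046*(1/76) = 1523/38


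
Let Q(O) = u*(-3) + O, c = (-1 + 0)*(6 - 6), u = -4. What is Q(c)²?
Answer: 144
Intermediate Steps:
c = 0 (c = -1*0 = 0)
Q(O) = 12 + O (Q(O) = -4*(-3) + O = 12 + O)
Q(c)² = (12 + 0)² = 12² = 144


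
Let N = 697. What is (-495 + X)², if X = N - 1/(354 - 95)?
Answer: 2737068489/67081 ≈ 40802.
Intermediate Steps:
X = 180522/259 (X = 697 - 1/(354 - 95) = 697 - 1/259 = 180522/259 ≈ 697.00)
(-495 + X)² = (-495 + 180522/259)² = (52317/259)² = 2737068489/67081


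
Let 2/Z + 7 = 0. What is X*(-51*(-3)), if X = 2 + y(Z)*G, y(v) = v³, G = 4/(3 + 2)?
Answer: 519894/1715 ≈ 303.15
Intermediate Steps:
G = ⅘ (G = 4/5 = 4*(⅕) = ⅘ ≈ 0.80000)
Z = -2/7 (Z = 2/(-7 + 0) = 2/(-7) = 2*(-⅐) = -2/7 ≈ -0.28571)
X = 3398/1715 (X = 2 + (-2/7)³*(⅘) = 2 - 8/343*⅘ = 2 - 32/1715 = 3398/1715 ≈ 1.9813)
X*(-51*(-3)) = 3398*(-51*(-3))/1715 = (3398/1715)*153 = 519894/1715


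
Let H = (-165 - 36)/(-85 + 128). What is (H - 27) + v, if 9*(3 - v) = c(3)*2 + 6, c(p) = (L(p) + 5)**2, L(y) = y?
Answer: -16859/387 ≈ -43.563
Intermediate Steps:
c(p) = (5 + p)**2 (c(p) = (p + 5)**2 = (5 + p)**2)
v = -107/9 (v = 3 - ((5 + 3)**2*2 + 6)/9 = 3 - (8**2*2 + 6)/9 = 3 - (64*2 + 6)/9 = 3 - (128 + 6)/9 = 3 - 1/9*134 = 3 - 134/9 = -107/9 ≈ -11.889)
H = -201/43 ≈ -4.6744
(H - 27) + v = (-201/43 - 27) - 107/9 = -1362/43 - 107/9 = -16859/387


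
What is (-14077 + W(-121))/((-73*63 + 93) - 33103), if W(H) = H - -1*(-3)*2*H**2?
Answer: 388/143 ≈ 2.7133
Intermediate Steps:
W(H) = H - 6*H**2 (W(H) = H - 3*2*H**2 = H - 6*H**2)
(-14077 + W(-121))/((-73*63 + 93) - 33103) = (-14077 - 121*(1 - 6*(-121)))/((-73*63 + 93) - 33103) = (-14077 - 121*(1 + 726))/((-4599 + 93) - 33103) = (-14077 - 121*727)/(-4506 - 33103) = (-14077 - 87967)/(-37609) = -102044*(-1/37609) = 388/143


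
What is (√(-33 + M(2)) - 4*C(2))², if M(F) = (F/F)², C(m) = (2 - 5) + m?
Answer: -16 + 32*I*√2 ≈ -16.0 + 45.255*I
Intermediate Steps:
C(m) = -3 + m
M(F) = 1 (M(F) = 1² = 1)
(√(-33 + M(2)) - 4*C(2))² = (√(-33 + 1) - 4*(-3 + 2))² = (√(-32) - 4*(-1))² = (4*I*√2 + 4)² = (4 + 4*I*√2)²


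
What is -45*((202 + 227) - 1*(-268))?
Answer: -31365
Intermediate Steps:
-45*((202 + 227) - 1*(-268)) = -45*(429 + 268) = -45*697 = -31365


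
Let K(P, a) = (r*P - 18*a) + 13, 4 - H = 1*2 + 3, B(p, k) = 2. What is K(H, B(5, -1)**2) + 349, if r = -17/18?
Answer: 5237/18 ≈ 290.94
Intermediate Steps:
r = -17/18 (r = -17*1/18 = -17/18 ≈ -0.94444)
H = -1 (H = 4 - (1*2 + 3) = 4 - (2 + 3) = 4 - 1*5 = 4 - 5 = -1)
K(P, a) = 13 - 18*a - 17*P/18 (K(P, a) = (-17*P/18 - 18*a) + 13 = (-18*a - 17*P/18) + 13 = 13 - 18*a - 17*P/18)
K(H, B(5, -1)**2) + 349 = (13 - 18*2**2 - 17/18*(-1)) + 349 = (13 - 18*4 + 17/18) + 349 = (13 - 72 + 17/18) + 349 = -1045/18 + 349 = 5237/18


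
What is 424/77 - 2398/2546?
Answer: 447429/98021 ≈ 4.5646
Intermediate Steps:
424/77 - 2398/2546 = 424*(1/77) - 2398*1/2546 = 424/77 - 1199/1273 = 447429/98021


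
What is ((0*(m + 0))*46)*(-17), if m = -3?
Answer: 0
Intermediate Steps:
((0*(m + 0))*46)*(-17) = ((0*(-3 + 0))*46)*(-17) = ((0*(-3))*46)*(-17) = (0*46)*(-17) = 0*(-17) = 0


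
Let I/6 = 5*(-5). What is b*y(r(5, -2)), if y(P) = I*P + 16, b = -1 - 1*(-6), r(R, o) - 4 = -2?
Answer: -1420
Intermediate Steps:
I = -150 (I = 6*(5*(-5)) = 6*(-25) = -150)
r(R, o) = 2 (r(R, o) = 4 - 2 = 2)
b = 5 (b = -1 + 6 = 5)
y(P) = 16 - 150*P (y(P) = -150*P + 16 = 16 - 150*P)
b*y(r(5, -2)) = 5*(16 - 150*2) = 5*(16 - 300) = 5*(-284) = -1420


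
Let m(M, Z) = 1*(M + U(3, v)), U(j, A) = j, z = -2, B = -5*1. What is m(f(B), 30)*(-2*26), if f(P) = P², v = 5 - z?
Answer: -1456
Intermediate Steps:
B = -5
v = 7 (v = 5 - 1*(-2) = 5 + 2 = 7)
m(M, Z) = 3 + M (m(M, Z) = 1*(M + 3) = 1*(3 + M) = 3 + M)
m(f(B), 30)*(-2*26) = (3 + (-5)²)*(-2*26) = (3 + 25)*(-52) = 28*(-52) = -1456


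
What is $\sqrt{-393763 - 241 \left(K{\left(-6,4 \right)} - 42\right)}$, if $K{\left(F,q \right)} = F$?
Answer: $i \sqrt{382195} \approx 618.22 i$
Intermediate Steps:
$\sqrt{-393763 - 241 \left(K{\left(-6,4 \right)} - 42\right)} = \sqrt{-393763 - 241 \left(-6 - 42\right)} = \sqrt{-393763 - -11568} = \sqrt{-393763 + 11568} = \sqrt{-382195} = i \sqrt{382195}$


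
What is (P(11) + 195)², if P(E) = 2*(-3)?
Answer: 35721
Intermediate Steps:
P(E) = -6
(P(11) + 195)² = (-6 + 195)² = 189² = 35721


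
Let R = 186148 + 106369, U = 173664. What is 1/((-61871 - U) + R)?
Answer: 1/56982 ≈ 1.7549e-5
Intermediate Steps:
R = 292517
1/((-61871 - U) + R) = 1/((-61871 - 1*173664) + 292517) = 1/((-61871 - 173664) + 292517) = 1/(-235535 + 292517) = 1/56982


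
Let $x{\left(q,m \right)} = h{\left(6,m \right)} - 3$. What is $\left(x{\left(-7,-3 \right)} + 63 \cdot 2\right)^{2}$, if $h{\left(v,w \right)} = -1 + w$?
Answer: $14161$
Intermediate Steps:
$x{\left(q,m \right)} = -4 + m$ ($x{\left(q,m \right)} = \left(-1 + m\right) - 3 = -4 + m$)
$\left(x{\left(-7,-3 \right)} + 63 \cdot 2\right)^{2} = \left(\left(-4 - 3\right) + 63 \cdot 2\right)^{2} = \left(-7 + 126\right)^{2} = 119^{2} = 14161$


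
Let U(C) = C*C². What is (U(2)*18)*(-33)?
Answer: -4752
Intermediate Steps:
U(C) = C³
(U(2)*18)*(-33) = (2³*18)*(-33) = (8*18)*(-33) = 144*(-33) = -4752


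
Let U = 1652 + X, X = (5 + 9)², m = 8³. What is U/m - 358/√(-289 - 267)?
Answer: 231/64 + 179*I*√139/139 ≈ 3.6094 + 15.183*I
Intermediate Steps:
m = 512
X = 196 (X = 14² = 196)
U = 1848 (U = 1652 + 196 = 1848)
U/m - 358/√(-289 - 267) = 1848/512 - 358/√(-289 - 267) = 1848*(1/512) - 358*(-I*√139/278) = 231/64 - 358*(-I*√139/278) = 231/64 - (-179)*I*√139/139 = 231/64 + 179*I*√139/139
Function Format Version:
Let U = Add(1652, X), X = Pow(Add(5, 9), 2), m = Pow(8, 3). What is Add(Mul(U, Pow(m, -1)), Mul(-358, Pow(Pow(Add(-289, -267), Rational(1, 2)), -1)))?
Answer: Add(Rational(231, 64), Mul(Rational(179, 139), I, Pow(139, Rational(1, 2)))) ≈ Add(3.6094, Mul(15.183, I))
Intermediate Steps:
m = 512
X = 196 (X = Pow(14, 2) = 196)
U = 1848 (U = Add(1652, 196) = 1848)
Add(Mul(U, Pow(m, -1)), Mul(-358, Pow(Pow(Add(-289, -267), Rational(1, 2)), -1))) = Add(Mul(1848, Pow(512, -1)), Mul(-358, Pow(Pow(Add(-289, -267), Rational(1, 2)), -1))) = Add(Mul(1848, Rational(1, 512)), Mul(-358, Pow(Pow(-556, Rational(1, 2)), -1))) = Add(Rational(231, 64), Mul(-358, Pow(Mul(2, I, Pow(139, Rational(1, 2))), -1))) = Add(Rational(231, 64), Mul(-358, Mul(Rational(-1, 278), I, Pow(139, Rational(1, 2))))) = Add(Rational(231, 64), Mul(Rational(179, 139), I, Pow(139, Rational(1, 2))))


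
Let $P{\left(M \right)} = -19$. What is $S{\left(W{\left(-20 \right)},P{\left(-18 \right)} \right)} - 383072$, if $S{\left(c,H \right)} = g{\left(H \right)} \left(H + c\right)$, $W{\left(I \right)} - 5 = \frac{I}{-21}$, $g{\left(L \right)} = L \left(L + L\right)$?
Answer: $- \frac{8242340}{21} \approx -3.9249 \cdot 10^{5}$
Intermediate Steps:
$g{\left(L \right)} = 2 L^{2}$ ($g{\left(L \right)} = L 2 L = 2 L^{2}$)
$W{\left(I \right)} = 5 - \frac{I}{21}$ ($W{\left(I \right)} = 5 + \frac{I}{-21} = 5 + I \left(- \frac{1}{21}\right) = 5 - \frac{I}{21}$)
$S{\left(c,H \right)} = 2 H^{2} \left(H + c\right)$
$S{\left(W{\left(-20 \right)},P{\left(-18 \right)} \right)} - 383072 = 2 \left(-19\right)^{2} \left(-19 + \left(5 - - \frac{20}{21}\right)\right) - 383072 = 2 \cdot 361 \left(-19 + \left(5 + \frac{20}{21}\right)\right) - 383072 = 2 \cdot 361 \left(-19 + \frac{125}{21}\right) - 383072 = 2 \cdot 361 \left(- \frac{274}{21}\right) - 383072 = - \frac{197828}{21} - 383072 = - \frac{8242340}{21}$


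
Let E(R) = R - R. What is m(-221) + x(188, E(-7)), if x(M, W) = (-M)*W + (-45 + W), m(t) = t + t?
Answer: -487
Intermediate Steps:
E(R) = 0
m(t) = 2*t
x(M, W) = -45 + W - M*W (x(M, W) = -M*W + (-45 + W) = -45 + W - M*W)
m(-221) + x(188, E(-7)) = 2*(-221) + (-45 + 0 - 1*188*0) = -442 + (-45 + 0 + 0) = -442 - 45 = -487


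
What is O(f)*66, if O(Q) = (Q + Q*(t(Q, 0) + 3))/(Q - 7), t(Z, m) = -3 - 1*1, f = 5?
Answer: 0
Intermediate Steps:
t(Z, m) = -4 (t(Z, m) = -3 - 1 = -4)
O(Q) = 0 (O(Q) = (Q + Q*(-4 + 3))/(Q - 7) = (Q + Q*(-1))/(-7 + Q) = (Q - Q)/(-7 + Q) = 0/(-7 + Q) = 0)
O(f)*66 = 0*66 = 0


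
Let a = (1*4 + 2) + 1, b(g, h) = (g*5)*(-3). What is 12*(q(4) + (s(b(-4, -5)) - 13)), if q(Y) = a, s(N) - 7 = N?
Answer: 732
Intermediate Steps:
b(g, h) = -15*g (b(g, h) = (5*g)*(-3) = -15*g)
s(N) = 7 + N
a = 7 (a = (4 + 2) + 1 = 6 + 1 = 7)
q(Y) = 7
12*(q(4) + (s(b(-4, -5)) - 13)) = 12*(7 + ((7 - 15*(-4)) - 13)) = 12*(7 + ((7 + 60) - 13)) = 12*(7 + (67 - 13)) = 12*(7 + 54) = 12*61 = 732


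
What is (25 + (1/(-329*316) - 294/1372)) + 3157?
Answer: 330791169/103964 ≈ 3181.8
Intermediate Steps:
(25 + (1/(-329*316) - 294/1372)) + 3157 = (25 + (-1/329*1/316 - 294*1/1372)) + 3157 = (25 + (-1/103964 - 3/14)) + 3157 = (25 - 22279/103964) + 3157 = 2576821/103964 + 3157 = 330791169/103964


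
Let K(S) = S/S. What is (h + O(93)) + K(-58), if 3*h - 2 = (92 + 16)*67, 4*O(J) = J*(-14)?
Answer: 12529/6 ≈ 2088.2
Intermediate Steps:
K(S) = 1
O(J) = -7*J/2 (O(J) = (J*(-14))/4 = (-14*J)/4 = -7*J/2)
h = 7238/3 (h = ⅔ + ((92 + 16)*67)/3 = ⅔ + (108*67)/3 = ⅔ + (⅓)*7236 = ⅔ + 2412 = 7238/3 ≈ 2412.7)
(h + O(93)) + K(-58) = (7238/3 - 7/2*93) + 1 = (7238/3 - 651/2) + 1 = 12523/6 + 1 = 12529/6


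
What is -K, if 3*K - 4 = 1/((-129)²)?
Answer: -66565/49923 ≈ -1.3334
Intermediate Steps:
K = 66565/49923 (K = 4/3 + 1/(3*((-129)²)) = 4/3 + (⅓)/16641 = 4/3 + (⅓)*(1/16641) = 4/3 + 1/49923 = 66565/49923 ≈ 1.3334)
-K = -1*66565/49923 = -66565/49923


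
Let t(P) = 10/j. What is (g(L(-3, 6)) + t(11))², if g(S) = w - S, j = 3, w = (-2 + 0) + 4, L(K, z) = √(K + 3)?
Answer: 256/9 ≈ 28.444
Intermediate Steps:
L(K, z) = √(3 + K)
w = 2 (w = -2 + 4 = 2)
t(P) = 10/3
g(S) = 2 - S
(g(L(-3, 6)) + t(11))² = ((2 - √(3 - 3)) + 10/3)² = ((2 - √0) + 10/3)² = ((2 - 1*0) + 10/3)² = ((2 + 0) + 10/3)² = (2 + 10/3)² = (16/3)² = 256/9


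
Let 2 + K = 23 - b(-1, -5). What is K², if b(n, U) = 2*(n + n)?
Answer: 625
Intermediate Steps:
b(n, U) = 4*n (b(n, U) = 2*(2*n) = 4*n)
K = 25 (K = -2 + (23 - 4*(-1)) = -2 + (23 - 1*(-4)) = -2 + (23 + 4) = -2 + 27 = 25)
K² = 25² = 625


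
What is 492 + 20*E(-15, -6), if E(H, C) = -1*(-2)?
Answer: 532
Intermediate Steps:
E(H, C) = 2
492 + 20*E(-15, -6) = 492 + 20*2 = 492 + 40 = 532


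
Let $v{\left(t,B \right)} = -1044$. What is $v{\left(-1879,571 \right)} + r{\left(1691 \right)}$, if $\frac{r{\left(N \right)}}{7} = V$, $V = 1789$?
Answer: $11479$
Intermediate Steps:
$r{\left(N \right)} = 12523$ ($r{\left(N \right)} = 7 \cdot 1789 = 12523$)
$v{\left(-1879,571 \right)} + r{\left(1691 \right)} = -1044 + 12523 = 11479$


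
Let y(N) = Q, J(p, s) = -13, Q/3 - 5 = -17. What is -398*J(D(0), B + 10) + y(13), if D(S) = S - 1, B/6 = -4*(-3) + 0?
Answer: 5138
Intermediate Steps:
B = 72 (B = 6*(-4*(-3) + 0) = 6*(12 + 0) = 6*12 = 72)
D(S) = -1 + S
Q = -36 (Q = 15 + 3*(-17) = 15 - 51 = -36)
y(N) = -36
-398*J(D(0), B + 10) + y(13) = -398*(-13) - 36 = 5174 - 36 = 5138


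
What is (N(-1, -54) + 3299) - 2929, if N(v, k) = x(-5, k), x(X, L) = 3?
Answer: 373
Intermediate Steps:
N(v, k) = 3
(N(-1, -54) + 3299) - 2929 = (3 + 3299) - 2929 = 3302 - 2929 = 373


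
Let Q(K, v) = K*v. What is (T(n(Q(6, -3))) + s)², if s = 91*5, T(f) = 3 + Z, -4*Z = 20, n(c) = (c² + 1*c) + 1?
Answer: 205209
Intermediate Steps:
n(c) = 1 + c + c² (n(c) = (c² + c) + 1 = (c + c²) + 1 = 1 + c + c²)
Z = -5 (Z = -¼*20 = -5)
T(f) = -2 (T(f) = 3 - 5 = -2)
s = 455
(T(n(Q(6, -3))) + s)² = (-2 + 455)² = 453² = 205209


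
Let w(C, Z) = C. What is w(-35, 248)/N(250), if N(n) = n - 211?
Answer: -35/39 ≈ -0.89744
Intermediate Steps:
N(n) = -211 + n
w(-35, 248)/N(250) = -35/(-211 + 250) = -35/39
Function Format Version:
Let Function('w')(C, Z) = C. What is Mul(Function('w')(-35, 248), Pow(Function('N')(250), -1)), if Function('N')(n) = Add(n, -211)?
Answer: Rational(-35, 39) ≈ -0.89744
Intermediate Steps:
Function('N')(n) = Add(-211, n)
Mul(Function('w')(-35, 248), Pow(Function('N')(250), -1)) = Mul(-35, Pow(Add(-211, 250), -1)) = Mul(-35, Pow(39, -1)) = Mul(-35, Rational(1, 39)) = Rational(-35, 39)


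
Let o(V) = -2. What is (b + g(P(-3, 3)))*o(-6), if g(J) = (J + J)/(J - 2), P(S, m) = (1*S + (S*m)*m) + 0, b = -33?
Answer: 249/4 ≈ 62.250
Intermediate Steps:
P(S, m) = S + S*m² (P(S, m) = (S + S*m²) + 0 = S + S*m²)
g(J) = 2*J/(-2 + J) (g(J) = (2*J)/(-2 + J) = 2*J/(-2 + J))
(b + g(P(-3, 3)))*o(-6) = (-33 + 2*(-3*(1 + 3²))/(-2 - 3*(1 + 3²)))*(-2) = (-33 + 2*(-3*(1 + 9))/(-2 - 3*(1 + 9)))*(-2) = (-33 + 2*(-3*10)/(-2 - 3*10))*(-2) = (-33 + 2*(-30)/(-2 - 30))*(-2) = (-33 + 2*(-30)/(-32))*(-2) = (-33 + 2*(-30)*(-1/32))*(-2) = (-33 + 15/8)*(-2) = -249/8*(-2) = 249/4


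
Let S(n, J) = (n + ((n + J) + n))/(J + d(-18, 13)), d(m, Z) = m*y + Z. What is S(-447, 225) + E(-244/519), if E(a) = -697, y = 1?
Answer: -38614/55 ≈ -702.07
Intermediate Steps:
d(m, Z) = Z + m (d(m, Z) = m*1 + Z = m + Z = Z + m)
S(n, J) = (J + 3*n)/(-5 + J) (S(n, J) = (n + ((n + J) + n))/(J + (13 - 18)) = (n + ((J + n) + n))/(J - 5) = (n + (J + 2*n))/(-5 + J) = (J + 3*n)/(-5 + J))
S(-447, 225) + E(-244/519) = (225 + 3*(-447))/(-5 + 225) - 697 = (225 - 1341)/220 - 697 = (1/220)*(-1116) - 697 = -279/55 - 697 = -38614/55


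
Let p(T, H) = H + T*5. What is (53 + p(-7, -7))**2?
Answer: 121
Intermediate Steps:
p(T, H) = H + 5*T
(53 + p(-7, -7))**2 = (53 + (-7 + 5*(-7)))**2 = (53 + (-7 - 35))**2 = (53 - 42)**2 = 11**2 = 121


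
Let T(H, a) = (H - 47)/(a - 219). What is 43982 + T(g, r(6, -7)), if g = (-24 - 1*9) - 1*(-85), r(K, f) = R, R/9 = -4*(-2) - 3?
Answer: 7652863/174 ≈ 43982.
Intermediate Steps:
R = 45 (R = 9*(-4*(-2) - 3) = 9*(8 - 3) = 9*5 = 45)
r(K, f) = 45
g = 52 (g = (-24 - 9) + 85 = -33 + 85 = 52)
T(H, a) = (-47 + H)/(-219 + a)
43982 + T(g, r(6, -7)) = 43982 + (-47 + 52)/(-219 + 45) = 43982 + 5/(-174) = 43982 - 1/174*5 = 43982 - 5/174 = 7652863/174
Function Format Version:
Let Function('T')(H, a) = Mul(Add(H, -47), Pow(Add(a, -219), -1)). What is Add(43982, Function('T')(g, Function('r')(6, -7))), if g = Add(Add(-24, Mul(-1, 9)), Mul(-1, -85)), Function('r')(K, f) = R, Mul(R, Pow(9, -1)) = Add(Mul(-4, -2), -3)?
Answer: Rational(7652863, 174) ≈ 43982.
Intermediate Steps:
R = 45 (R = Mul(9, Add(Mul(-4, -2), -3)) = Mul(9, Add(8, -3)) = Mul(9, 5) = 45)
Function('r')(K, f) = 45
g = 52 (g = Add(Add(-24, -9), 85) = Add(-33, 85) = 52)
Function('T')(H, a) = Mul(Pow(Add(-219, a), -1), Add(-47, H)) (Function('T')(H, a) = Mul(Add(-47, H), Pow(Add(-219, a), -1)) = Mul(Pow(Add(-219, a), -1), Add(-47, H)))
Add(43982, Function('T')(g, Function('r')(6, -7))) = Add(43982, Mul(Pow(Add(-219, 45), -1), Add(-47, 52))) = Add(43982, Mul(Pow(-174, -1), 5)) = Add(43982, Mul(Rational(-1, 174), 5)) = Add(43982, Rational(-5, 174)) = Rational(7652863, 174)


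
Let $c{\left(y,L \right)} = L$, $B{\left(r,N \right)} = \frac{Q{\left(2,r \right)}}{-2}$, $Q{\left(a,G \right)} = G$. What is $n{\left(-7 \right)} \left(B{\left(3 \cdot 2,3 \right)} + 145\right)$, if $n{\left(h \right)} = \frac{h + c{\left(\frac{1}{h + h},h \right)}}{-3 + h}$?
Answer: $\frac{994}{5} \approx 198.8$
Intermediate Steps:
$B{\left(r,N \right)} = - \frac{r}{2}$ ($B{\left(r,N \right)} = \frac{r}{-2} = r \left(- \frac{1}{2}\right) = - \frac{r}{2}$)
$n{\left(h \right)} = \frac{2 h}{-3 + h}$ ($n{\left(h \right)} = \frac{h + h}{-3 + h} = \frac{2 h}{-3 + h}$)
$n{\left(-7 \right)} \left(B{\left(3 \cdot 2,3 \right)} + 145\right) = 2 \left(-7\right) \frac{1}{-3 - 7} \left(- \frac{3 \cdot 2}{2} + 145\right) = 2 \left(-7\right) \frac{1}{-10} \left(\left(- \frac{1}{2}\right) 6 + 145\right) = 2 \left(-7\right) \left(- \frac{1}{10}\right) \left(-3 + 145\right) = \frac{7}{5} \cdot 142 = \frac{994}{5}$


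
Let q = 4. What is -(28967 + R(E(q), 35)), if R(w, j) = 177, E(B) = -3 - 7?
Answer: -29144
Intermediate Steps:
E(B) = -10
-(28967 + R(E(q), 35)) = -(28967 + 177) = -1*29144 = -29144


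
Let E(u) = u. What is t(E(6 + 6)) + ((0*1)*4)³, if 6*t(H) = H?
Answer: 2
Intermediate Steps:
t(H) = H/6
t(E(6 + 6)) + ((0*1)*4)³ = (6 + 6)/6 + ((0*1)*4)³ = (⅙)*12 + (0*4)³ = 2 + 0³ = 2 + 0 = 2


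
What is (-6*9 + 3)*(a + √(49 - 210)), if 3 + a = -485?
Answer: 24888 - 51*I*√161 ≈ 24888.0 - 647.12*I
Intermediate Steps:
a = -488 (a = -3 - 485 = -488)
(-6*9 + 3)*(a + √(49 - 210)) = (-6*9 + 3)*(-488 + √(49 - 210)) = (-54 + 3)*(-488 + √(-161)) = -51*(-488 + I*√161) = 24888 - 51*I*√161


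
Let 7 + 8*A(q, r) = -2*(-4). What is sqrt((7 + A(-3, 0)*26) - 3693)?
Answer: I*sqrt(14731)/2 ≈ 60.686*I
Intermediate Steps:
A(q, r) = 1/8 (A(q, r) = -7/8 + (-2*(-4))/8 = -7/8 + (1/8)*8 = -7/8 + 1 = 1/8)
sqrt((7 + A(-3, 0)*26) - 3693) = sqrt((7 + (1/8)*26) - 3693) = sqrt((7 + 13/4) - 3693) = sqrt(41/4 - 3693) = sqrt(-14731/4) = I*sqrt(14731)/2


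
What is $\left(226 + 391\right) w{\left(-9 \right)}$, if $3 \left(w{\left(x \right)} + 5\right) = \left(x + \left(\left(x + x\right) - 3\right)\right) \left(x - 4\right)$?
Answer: $77125$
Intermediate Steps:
$w{\left(x \right)} = -5 + \frac{\left(-4 + x\right) \left(-3 + 3 x\right)}{3}$ ($w{\left(x \right)} = -5 + \frac{\left(x + \left(\left(x + x\right) - 3\right)\right) \left(x - 4\right)}{3} = -5 + \frac{\left(x + \left(2 x - 3\right)\right) \left(-4 + x\right)}{3} = -5 + \frac{\left(x + \left(-3 + 2 x\right)\right) \left(-4 + x\right)}{3} = -5 + \frac{\left(-3 + 3 x\right) \left(-4 + x\right)}{3} = -5 + \frac{\left(-4 + x\right) \left(-3 + 3 x\right)}{3}$)
$\left(226 + 391\right) w{\left(-9 \right)} = \left(226 + 391\right) \left(-1 + \left(-9\right)^{2} - -45\right) = 617 \left(-1 + 81 + 45\right) = 617 \cdot 125 = 77125$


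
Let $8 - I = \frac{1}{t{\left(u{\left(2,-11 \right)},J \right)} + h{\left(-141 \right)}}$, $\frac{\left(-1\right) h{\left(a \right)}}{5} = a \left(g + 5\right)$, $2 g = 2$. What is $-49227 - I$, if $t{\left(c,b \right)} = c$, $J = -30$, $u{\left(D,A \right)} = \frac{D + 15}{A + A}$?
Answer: $- \frac{4580972083}{93043} \approx -49235.0$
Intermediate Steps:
$g = 1$ ($g = \frac{1}{2} \cdot 2 = 1$)
$u{\left(D,A \right)} = \frac{15 + D}{2 A}$
$h{\left(a \right)} = - 30 a$ ($h{\left(a \right)} = - 5 a \left(1 + 5\right) = - 5 a 6 = - 5 \cdot 6 a = - 30 a$)
$I = \frac{744322}{93043}$ ($I = 8 - \frac{1}{\frac{15 + 2}{2 \left(-11\right)} - -4230} = 8 - \frac{1}{\frac{1}{2} \left(- \frac{1}{11}\right) 17 + 4230} = 8 - \frac{1}{- \frac{17}{22} + 4230} = 8 - \frac{1}{\frac{93043}{22}} = 8 - \frac{22}{93043} = \frac{744322}{93043} \approx 7.9998$)
$-49227 - I = -49227 - \frac{744322}{93043} = - \frac{4580972083}{93043}$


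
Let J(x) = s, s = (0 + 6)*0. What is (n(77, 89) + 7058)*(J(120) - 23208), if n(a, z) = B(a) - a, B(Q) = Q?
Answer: -163802064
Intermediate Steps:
s = 0 (s = 6*0 = 0)
J(x) = 0
n(a, z) = 0 (n(a, z) = a - a = 0)
(n(77, 89) + 7058)*(J(120) - 23208) = (0 + 7058)*(0 - 23208) = 7058*(-23208) = -163802064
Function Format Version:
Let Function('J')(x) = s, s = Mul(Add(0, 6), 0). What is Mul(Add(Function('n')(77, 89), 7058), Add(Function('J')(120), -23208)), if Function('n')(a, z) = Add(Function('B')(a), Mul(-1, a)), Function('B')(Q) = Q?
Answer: -163802064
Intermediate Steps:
s = 0 (s = Mul(6, 0) = 0)
Function('J')(x) = 0
Function('n')(a, z) = 0 (Function('n')(a, z) = Add(a, Mul(-1, a)) = 0)
Mul(Add(Function('n')(77, 89), 7058), Add(Function('J')(120), -23208)) = Mul(Add(0, 7058), Add(0, -23208)) = Mul(7058, -23208) = -163802064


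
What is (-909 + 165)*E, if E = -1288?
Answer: 958272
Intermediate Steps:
(-909 + 165)*E = (-909 + 165)*(-1288) = -744*(-1288) = 958272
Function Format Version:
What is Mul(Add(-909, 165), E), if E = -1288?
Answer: 958272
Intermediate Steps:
Mul(Add(-909, 165), E) = Mul(Add(-909, 165), -1288) = Mul(-744, -1288) = 958272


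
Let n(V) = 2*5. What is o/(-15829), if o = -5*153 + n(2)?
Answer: 755/15829 ≈ 0.047697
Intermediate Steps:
n(V) = 10
o = -755 (o = -5*153 + 10 = -765 + 10 = -755)
o/(-15829) = -755/(-15829) = -755*(-1/15829) = 755/15829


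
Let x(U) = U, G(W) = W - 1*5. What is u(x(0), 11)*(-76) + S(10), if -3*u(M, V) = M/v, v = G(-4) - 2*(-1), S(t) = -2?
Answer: -2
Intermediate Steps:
G(W) = -5 + W (G(W) = W - 5 = -5 + W)
v = -7 (v = (-5 - 4) - 2*(-1) = -9 + 2 = -7)
u(M, V) = M/21 (u(M, V) = -M/(3*(-7)) = -M*(-1)/(3*7) = -(-1)*M/21 = M/21)
u(x(0), 11)*(-76) + S(10) = ((1/21)*0)*(-76) - 2 = 0*(-76) - 2 = 0 - 2 = -2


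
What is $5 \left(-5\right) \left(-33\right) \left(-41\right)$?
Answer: $-33825$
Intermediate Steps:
$5 \left(-5\right) \left(-33\right) \left(-41\right) = \left(-25\right) \left(-33\right) \left(-41\right) = 825 \left(-41\right) = -33825$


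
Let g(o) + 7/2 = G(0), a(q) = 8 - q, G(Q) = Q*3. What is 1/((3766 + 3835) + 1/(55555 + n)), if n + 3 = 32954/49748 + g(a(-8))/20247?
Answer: 13988823596708/106329048410389447 ≈ 0.00013156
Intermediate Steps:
G(Q) = 3*Q
g(o) = -7/2 (g(o) = -7/2 + 3*0 = -7/2 + 0 = -7/2)
n = -588674437/251811939 (n = -3 + (32954/49748 - 7/2/20247) = -3 + (32954*(1/49748) - 7/2*1/20247) = -3 + (16477/24874 - 7/40494) = -3 + 166761380/251811939 = -588674437/251811939 ≈ -2.3378)
1/((3766 + 3835) + 1/(55555 + n)) = 1/((3766 + 3835) + 1/(55555 - 588674437/251811939)) = 1/(7601 + 1/(13988823596708/251811939)) = 1/(7601 + 251811939/13988823596708) = 1/(106329048410389447/13988823596708) = 13988823596708/106329048410389447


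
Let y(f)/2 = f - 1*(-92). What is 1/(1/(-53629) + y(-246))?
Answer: -53629/16517733 ≈ -0.0032468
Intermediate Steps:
y(f) = 184 + 2*f (y(f) = 2*(f - 1*(-92)) = 2*(f + 92) = 2*(92 + f) = 184 + 2*f)
1/(1/(-53629) + y(-246)) = 1/(1/(-53629) + (184 + 2*(-246))) = 1/(-1/53629 + (184 - 492)) = 1/(-1/53629 - 308) = 1/(-16517733/53629) = -53629/16517733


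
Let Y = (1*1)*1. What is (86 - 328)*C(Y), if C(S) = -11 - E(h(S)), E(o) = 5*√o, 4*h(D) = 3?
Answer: 2662 + 605*√3 ≈ 3709.9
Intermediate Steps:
Y = 1 (Y = 1*1 = 1)
h(D) = ¾ (h(D) = (¼)*3 = ¾)
C(S) = -11 - 5*√3/2 (C(S) = -11 - 5*√(¾) = -11 - 5*√3/2)
(86 - 328)*C(Y) = (86 - 328)*(-11 - 5*√3/2) = -242*(-11 - 5*√3/2) = 2662 + 605*√3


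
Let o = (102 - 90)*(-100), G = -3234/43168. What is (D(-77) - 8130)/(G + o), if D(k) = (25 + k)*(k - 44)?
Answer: 39671392/25902417 ≈ 1.5316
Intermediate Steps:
G = -1617/21584 (G = -3234*1/43168 = -1617/21584 ≈ -0.074917)
D(k) = (-44 + k)*(25 + k) (D(k) = (25 + k)*(-44 + k) = (-44 + k)*(25 + k))
o = -1200 (o = 12*(-100) = -1200)
(D(-77) - 8130)/(G + o) = ((-1100 + (-77)² - 19*(-77)) - 8130)/(-1617/21584 - 1200) = ((-1100 + 5929 + 1463) - 8130)/(-25902417/21584) = (6292 - 8130)*(-21584/25902417) = -1838*(-21584/25902417) = 39671392/25902417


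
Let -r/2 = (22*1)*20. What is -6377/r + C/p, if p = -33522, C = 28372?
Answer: 94401217/14749680 ≈ 6.4002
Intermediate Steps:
r = -880 (r = -2*22*1*20 = -44*20 = -2*440 = -880)
-6377/r + C/p = -6377/(-880) + 28372/(-33522) = -6377*(-1/880) + 28372*(-1/33522) = 6377/880 - 14186/16761 = 94401217/14749680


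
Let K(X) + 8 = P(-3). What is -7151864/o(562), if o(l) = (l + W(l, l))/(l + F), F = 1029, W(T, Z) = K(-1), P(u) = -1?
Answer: -11378615624/553 ≈ -2.0576e+7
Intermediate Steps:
K(X) = -9 (K(X) = -8 - 1 = -9)
W(T, Z) = -9
o(l) = (-9 + l)/(1029 + l) (o(l) = (l - 9)/(l + 1029) = (-9 + l)/(1029 + l))
-7151864/o(562) = -7151864*(1029 + 562)/(-9 + 562) = -7151864/(553/1591) = -7151864/((1/1591)*553) = -7151864/553/1591 = -7151864*1591/553 = -11378615624/553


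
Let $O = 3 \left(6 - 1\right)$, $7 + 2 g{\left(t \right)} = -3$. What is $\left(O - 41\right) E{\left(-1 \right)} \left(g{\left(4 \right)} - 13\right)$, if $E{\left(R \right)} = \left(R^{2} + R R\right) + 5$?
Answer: $3276$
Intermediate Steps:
$g{\left(t \right)} = -5$ ($g{\left(t \right)} = - \frac{7}{2} + \frac{1}{2} \left(-3\right) = - \frac{7}{2} - \frac{3}{2} = -5$)
$O = 15$ ($O = 3 \cdot 5 = 15$)
$E{\left(R \right)} = 5 + 2 R^{2}$ ($E{\left(R \right)} = \left(R^{2} + R^{2}\right) + 5 = 2 R^{2} + 5 = 5 + 2 R^{2}$)
$\left(O - 41\right) E{\left(-1 \right)} \left(g{\left(4 \right)} - 13\right) = \left(15 - 41\right) \left(5 + 2 \left(-1\right)^{2}\right) \left(-5 - 13\right) = - 26 \left(5 + 2 \cdot 1\right) \left(-18\right) = - 26 \left(5 + 2\right) \left(-18\right) = - 26 \cdot 7 \left(-18\right) = \left(-26\right) \left(-126\right) = 3276$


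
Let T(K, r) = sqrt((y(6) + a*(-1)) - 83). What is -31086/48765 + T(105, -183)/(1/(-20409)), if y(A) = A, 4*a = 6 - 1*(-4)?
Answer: -10362/16255 - 20409*I*sqrt(318)/2 ≈ -0.63747 - 1.8197e+5*I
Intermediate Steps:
a = 5/2 (a = (6 - 1*(-4))/4 = (6 + 4)/4 = (1/4)*10 = 5/2 ≈ 2.5000)
T(K, r) = I*sqrt(318)/2 (T(K, r) = sqrt((6 + (5/2)*(-1)) - 83) = sqrt((6 - 5/2) - 83) = sqrt(7/2 - 83) = sqrt(-159/2) = I*sqrt(318)/2)
-31086/48765 + T(105, -183)/(1/(-20409)) = -31086/48765 + (I*sqrt(318)/2)/(1/(-20409)) = -31086*1/48765 + (I*sqrt(318)/2)/(-1/20409) = -10362/16255 + (I*sqrt(318)/2)*(-20409) = -10362/16255 - 20409*I*sqrt(318)/2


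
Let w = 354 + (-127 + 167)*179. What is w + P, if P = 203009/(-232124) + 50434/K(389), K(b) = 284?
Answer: 126749083071/16480804 ≈ 7690.7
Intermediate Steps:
w = 7514 (w = 354 + 40*179 = 354 + 7160 = 7514)
P = 2912321815/16480804 (P = 203009/(-232124) + 50434/284 = 203009*(-1/232124) + 50434*(1/284) = -203009/232124 + 25217/142 = 2912321815/16480804 ≈ 176.71)
w + P = 7514 + 2912321815/16480804 = 126749083071/16480804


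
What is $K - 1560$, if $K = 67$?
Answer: $-1493$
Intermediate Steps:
$K - 1560 = 67 - 1560 = -1493$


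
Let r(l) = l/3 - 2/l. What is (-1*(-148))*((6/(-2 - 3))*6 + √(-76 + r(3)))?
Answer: -5328/5 + 148*I*√681/3 ≈ -1065.6 + 1287.4*I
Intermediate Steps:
r(l) = -2/l + l/3 (r(l) = l*(⅓) - 2/l = l/3 - 2/l = -2/l + l/3)
(-1*(-148))*((6/(-2 - 3))*6 + √(-76 + r(3))) = (-1*(-148))*((6/(-2 - 3))*6 + √(-76 + (-2/3 + (⅓)*3))) = 148*((6/(-5))*6 + √(-76 + (-2*⅓ + 1))) = 148*(-⅕*6*6 + √(-76 + (-⅔ + 1))) = 148*(-6/5*6 + √(-76 + ⅓)) = 148*(-36/5 + √(-227/3)) = 148*(-36/5 + I*√681/3) = -5328/5 + 148*I*√681/3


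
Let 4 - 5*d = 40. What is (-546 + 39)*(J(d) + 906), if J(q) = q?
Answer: -2278458/5 ≈ -4.5569e+5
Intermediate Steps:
d = -36/5 (d = ⅘ - ⅕*40 = ⅘ - 8 = -36/5 ≈ -7.2000)
(-546 + 39)*(J(d) + 906) = (-546 + 39)*(-36/5 + 906) = -507*4494/5 = -2278458/5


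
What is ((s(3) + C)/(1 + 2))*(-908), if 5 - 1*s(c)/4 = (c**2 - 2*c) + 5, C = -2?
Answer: 12712/3 ≈ 4237.3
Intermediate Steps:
s(c) = -4*c**2 + 8*c (s(c) = 20 - 4*((c**2 - 2*c) + 5) = 20 - 4*(5 + c**2 - 2*c) = 20 + (-20 - 4*c**2 + 8*c) = -4*c**2 + 8*c)
((s(3) + C)/(1 + 2))*(-908) = ((4*3*(2 - 1*3) - 2)/(1 + 2))*(-908) = ((4*3*(2 - 3) - 2)/3)*(-908) = ((4*3*(-1) - 2)*(1/3))*(-908) = ((-12 - 2)*(1/3))*(-908) = -14*1/3*(-908) = -14/3*(-908) = 12712/3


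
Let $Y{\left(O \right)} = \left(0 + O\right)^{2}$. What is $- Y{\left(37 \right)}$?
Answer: $-1369$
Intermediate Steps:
$Y{\left(O \right)} = O^{2}$
$- Y{\left(37 \right)} = - 37^{2} = \left(-1\right) 1369 = -1369$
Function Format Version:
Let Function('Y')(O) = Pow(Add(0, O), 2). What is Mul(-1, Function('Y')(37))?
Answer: -1369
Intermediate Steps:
Function('Y')(O) = Pow(O, 2)
Mul(-1, Function('Y')(37)) = Mul(-1, Pow(37, 2)) = Mul(-1, 1369) = -1369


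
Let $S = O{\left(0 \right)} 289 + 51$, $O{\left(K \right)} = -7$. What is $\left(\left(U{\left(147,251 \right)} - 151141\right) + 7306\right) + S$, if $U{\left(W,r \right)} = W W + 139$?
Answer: $-124059$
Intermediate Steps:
$U{\left(W,r \right)} = 139 + W^{2}$ ($U{\left(W,r \right)} = W^{2} + 139 = 139 + W^{2}$)
$S = -1972$ ($S = \left(-7\right) 289 + 51 = -2023 + 51 = -1972$)
$\left(\left(U{\left(147,251 \right)} - 151141\right) + 7306\right) + S = \left(\left(\left(139 + 147^{2}\right) - 151141\right) + 7306\right) - 1972 = \left(\left(\left(139 + 21609\right) - 151141\right) + 7306\right) - 1972 = \left(\left(21748 - 151141\right) + 7306\right) - 1972 = \left(-129393 + 7306\right) - 1972 = -122087 - 1972 = -124059$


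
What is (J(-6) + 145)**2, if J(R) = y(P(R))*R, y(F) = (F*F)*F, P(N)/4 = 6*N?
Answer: 320984811770401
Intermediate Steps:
P(N) = 24*N (P(N) = 4*(6*N) = 24*N)
y(F) = F**3 (y(F) = F**2*F = F**3)
J(R) = 13824*R**4 (J(R) = (24*R)**3*R = (13824*R**3)*R = 13824*R**4)
(J(-6) + 145)**2 = (13824*(-6)**4 + 145)**2 = (13824*1296 + 145)**2 = (17915904 + 145)**2 = 17916049**2 = 320984811770401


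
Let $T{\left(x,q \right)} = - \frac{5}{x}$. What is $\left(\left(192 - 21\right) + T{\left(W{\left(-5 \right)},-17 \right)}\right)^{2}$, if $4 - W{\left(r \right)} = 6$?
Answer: $\frac{120409}{4} \approx 30102.0$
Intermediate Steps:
$W{\left(r \right)} = -2$ ($W{\left(r \right)} = 4 - 6 = -2$)
$\left(\left(192 - 21\right) + T{\left(W{\left(-5 \right)},-17 \right)}\right)^{2} = \left(\left(192 - 21\right) - \frac{5}{-2}\right)^{2} = \left(171 - - \frac{5}{2}\right)^{2} = \left(171 + \frac{5}{2}\right)^{2} = \left(\frac{347}{2}\right)^{2} = \frac{120409}{4}$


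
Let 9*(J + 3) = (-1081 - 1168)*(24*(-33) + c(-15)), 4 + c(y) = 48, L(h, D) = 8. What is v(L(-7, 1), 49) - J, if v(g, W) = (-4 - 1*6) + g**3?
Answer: -1677707/9 ≈ -1.8641e+5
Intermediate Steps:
c(y) = 44 (c(y) = -4 + 48 = 44)
J = 1682225/9 (J = -3 + ((-1081 - 1168)*(24*(-33) + 44))/9 = -3 + (-2249*(-792 + 44))/9 = -3 + (-2249*(-748))/9 = -3 + (1/9)*1682252 = -3 + 1682252/9 = 1682225/9 ≈ 1.8691e+5)
v(g, W) = -10 + g**3 (v(g, W) = (-4 - 6) + g**3 = -10 + g**3)
v(L(-7, 1), 49) - J = (-10 + 8**3) - 1*1682225/9 = (-10 + 512) - 1682225/9 = 502 - 1682225/9 = -1677707/9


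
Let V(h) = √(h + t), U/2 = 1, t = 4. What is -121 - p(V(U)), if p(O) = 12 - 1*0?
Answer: -133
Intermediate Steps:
U = 2 (U = 2*1 = 2)
V(h) = √(4 + h) (V(h) = √(h + 4) = √(4 + h))
p(O) = 12 (p(O) = 12 + 0 = 12)
-121 - p(V(U)) = -121 - 1*12 = -121 - 12 = -133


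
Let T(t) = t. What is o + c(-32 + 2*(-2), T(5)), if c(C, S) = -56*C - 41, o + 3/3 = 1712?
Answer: 3686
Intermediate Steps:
o = 1711 (o = -1 + 1712 = 1711)
c(C, S) = -41 - 56*C
o + c(-32 + 2*(-2), T(5)) = 1711 + (-41 - 56*(-32 + 2*(-2))) = 1711 + (-41 - 56*(-32 - 4)) = 1711 + (-41 - 56*(-36)) = 1711 + (-41 + 2016) = 1711 + 1975 = 3686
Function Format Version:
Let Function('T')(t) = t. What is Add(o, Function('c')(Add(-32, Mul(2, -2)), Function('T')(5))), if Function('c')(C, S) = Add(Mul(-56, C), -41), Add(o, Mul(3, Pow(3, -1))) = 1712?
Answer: 3686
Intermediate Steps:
o = 1711 (o = Add(-1, 1712) = 1711)
Function('c')(C, S) = Add(-41, Mul(-56, C))
Add(o, Function('c')(Add(-32, Mul(2, -2)), Function('T')(5))) = Add(1711, Add(-41, Mul(-56, Add(-32, Mul(2, -2))))) = Add(1711, Add(-41, Mul(-56, Add(-32, -4)))) = Add(1711, Add(-41, Mul(-56, -36))) = Add(1711, Add(-41, 2016)) = Add(1711, 1975) = 3686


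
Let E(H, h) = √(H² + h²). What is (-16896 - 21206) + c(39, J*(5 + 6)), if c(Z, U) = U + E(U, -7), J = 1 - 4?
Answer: -38135 + √1138 ≈ -38101.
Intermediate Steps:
J = -3
c(Z, U) = U + √(49 + U²) (c(Z, U) = U + √(U² + (-7)²) = U + √(U² + 49) = U + √(49 + U²))
(-16896 - 21206) + c(39, J*(5 + 6)) = (-16896 - 21206) + (-3*(5 + 6) + √(49 + (-3*(5 + 6))²)) = -38102 + (-3*11 + √(49 + (-3*11)²)) = -38102 + (-33 + √(49 + (-33)²)) = -38102 + (-33 + √(49 + 1089)) = -38102 + (-33 + √1138) = -38135 + √1138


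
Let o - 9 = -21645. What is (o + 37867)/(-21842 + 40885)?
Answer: 16231/19043 ≈ 0.85233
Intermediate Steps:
o = -21636 (o = 9 - 21645 = -21636)
(o + 37867)/(-21842 + 40885) = (-21636 + 37867)/(-21842 + 40885) = 16231/19043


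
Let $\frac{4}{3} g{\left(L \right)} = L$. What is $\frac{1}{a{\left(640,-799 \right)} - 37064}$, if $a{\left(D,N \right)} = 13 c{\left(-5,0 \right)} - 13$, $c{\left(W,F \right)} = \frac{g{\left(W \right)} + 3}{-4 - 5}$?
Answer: $- \frac{12}{444911} \approx -2.6972 \cdot 10^{-5}$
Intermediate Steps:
$g{\left(L \right)} = \frac{3 L}{4}$
$c{\left(W,F \right)} = - \frac{1}{3} - \frac{W}{12}$ ($c{\left(W,F \right)} = \frac{\frac{3 W}{4} + 3}{-4 - 5} = \frac{3 + \frac{3 W}{4}}{-9} = \left(3 + \frac{3 W}{4}\right) \left(- \frac{1}{9}\right) = - \frac{1}{3} - \frac{W}{12}$)
$a{\left(D,N \right)} = - \frac{143}{12}$ ($a{\left(D,N \right)} = 13 \left(- \frac{1}{3} - - \frac{5}{12}\right) - 13 = 13 \left(- \frac{1}{3} + \frac{5}{12}\right) - 13 = 13 \cdot \frac{1}{12} - 13 = \frac{13}{12} - 13 = - \frac{143}{12}$)
$\frac{1}{a{\left(640,-799 \right)} - 37064} = \frac{1}{- \frac{143}{12} - 37064} = \frac{1}{- \frac{444911}{12}} = - \frac{12}{444911}$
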